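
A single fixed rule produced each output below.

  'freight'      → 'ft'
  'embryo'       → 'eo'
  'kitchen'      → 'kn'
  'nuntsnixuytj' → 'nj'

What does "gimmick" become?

The pattern: take characters alternately from the front and the back (1st, last, 2nd, 2nd-last, ...), then keep only the first 2 characters.
Doing the same to "gimmick": "gk".

gk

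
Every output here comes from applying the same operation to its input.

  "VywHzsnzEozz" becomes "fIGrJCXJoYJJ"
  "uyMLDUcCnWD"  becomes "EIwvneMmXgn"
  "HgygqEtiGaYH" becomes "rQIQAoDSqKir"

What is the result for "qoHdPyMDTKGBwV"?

Rule — flip the case of every letter, then shift every letter 10 places forward in the alphabet (wrapping around).
Starting from "qoHdPyMDTKGBwV": after the first operation, "QOhDpYmdtkgbWv"; after the second, "AYrNzIwnduqlGf".

AYrNzIwnduqlGf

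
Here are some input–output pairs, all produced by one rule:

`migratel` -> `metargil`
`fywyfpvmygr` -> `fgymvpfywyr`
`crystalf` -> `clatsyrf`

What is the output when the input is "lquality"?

Looking at the pairs, the operation is to swap the first and last characters, then reverse the string.
For "lquality", step one produces "yqualitl"; step two turns that into "ltilauqy".

ltilauqy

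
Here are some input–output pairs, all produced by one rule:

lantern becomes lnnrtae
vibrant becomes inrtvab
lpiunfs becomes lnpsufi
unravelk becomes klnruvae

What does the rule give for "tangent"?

gnnttae

The rule is to sort the characters into alphabetical order, then move the first 2 characters to the end (rotate left by 2).
On "tangent": the first step gives "aegnntt", and the second then gives "gnnttae".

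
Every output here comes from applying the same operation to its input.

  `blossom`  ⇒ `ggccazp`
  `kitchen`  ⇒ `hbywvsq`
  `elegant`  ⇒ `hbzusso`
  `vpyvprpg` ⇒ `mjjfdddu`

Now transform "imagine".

The pattern: sort the characters into reverse alphabetical order, then shift every letter 12 places backward in the alphabet (wrapping around).
On "imagine": the first step gives "nmiigea", and the second then gives "bawwuso".

bawwuso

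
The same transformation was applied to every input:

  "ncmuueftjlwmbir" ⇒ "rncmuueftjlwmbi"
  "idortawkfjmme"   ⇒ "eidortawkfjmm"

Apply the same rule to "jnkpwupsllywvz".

Looking at the pairs, the operation is to move the last character to the front.
Applying that to "jnkpwupsllywvz" gives "zjnkpwupsllywv".

zjnkpwupsllywv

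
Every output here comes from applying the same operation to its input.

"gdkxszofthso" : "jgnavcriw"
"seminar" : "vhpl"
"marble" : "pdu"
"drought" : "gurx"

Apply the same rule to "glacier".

Rule — delete the last 3 characters, then shift every letter 3 places forward in the alphabet (wrapping around).
On "glacier": the first step gives "glac", and the second then gives "jodf".

jodf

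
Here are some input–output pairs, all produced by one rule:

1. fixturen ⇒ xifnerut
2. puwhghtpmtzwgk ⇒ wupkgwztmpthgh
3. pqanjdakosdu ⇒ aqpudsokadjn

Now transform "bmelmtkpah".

embhapktml

Rule — move the first 3 characters to the end (rotate left by 3), then reverse the string.
For "bmelmtkpah" the result is "embhapktml".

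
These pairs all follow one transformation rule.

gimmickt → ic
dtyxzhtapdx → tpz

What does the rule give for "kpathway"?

Looking at the pairs, the operation is to take characters alternately from the front and the back (1st, last, 2nd, 2nd-last, ...), then keep one character in every 3, starting at position 3 (positions 3rd, 6th, 9th, ...).
On "kpathway" that produces "pw".

pw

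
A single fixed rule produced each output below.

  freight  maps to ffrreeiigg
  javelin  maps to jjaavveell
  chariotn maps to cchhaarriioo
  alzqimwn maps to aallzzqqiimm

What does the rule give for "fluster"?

The rule is to delete the last 2 characters, then double every character.
For "fluster", step one produces "flust"; step two turns that into "fflluusstt".
(Check on "freight": → "freig" → "ffrreeiigg" ✓)

fflluusstt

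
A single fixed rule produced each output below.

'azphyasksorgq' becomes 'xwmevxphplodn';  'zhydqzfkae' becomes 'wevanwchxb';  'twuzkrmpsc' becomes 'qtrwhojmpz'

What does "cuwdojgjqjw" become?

Looking at the pairs, the operation is to shift every letter 3 places backward in the alphabet (wrapping around).
"cuwdojgjqjw" → "zrtalgdgngt".

zrtalgdgngt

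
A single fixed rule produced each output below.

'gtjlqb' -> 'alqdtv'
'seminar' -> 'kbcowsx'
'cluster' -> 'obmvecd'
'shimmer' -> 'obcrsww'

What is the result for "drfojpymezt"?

Each output is the input with this applied: shift every letter 10 places forward in the alphabet (wrapping around), then move the last 2 characters to the front (rotate right by 2).
For "drfojpymezt" the result is "jdnbpytziwo".

jdnbpytziwo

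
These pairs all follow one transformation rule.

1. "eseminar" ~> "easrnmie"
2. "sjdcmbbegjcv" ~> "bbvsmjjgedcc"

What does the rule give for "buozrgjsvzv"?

The pattern: sort the characters into reverse alphabetical order, then move the last 2 characters to the front (rotate right by 2).
Starting from "buozrgjsvzv": after the first operation, "zzvvusrojgb"; after the second, "gbzzvvusroj".

gbzzvvusroj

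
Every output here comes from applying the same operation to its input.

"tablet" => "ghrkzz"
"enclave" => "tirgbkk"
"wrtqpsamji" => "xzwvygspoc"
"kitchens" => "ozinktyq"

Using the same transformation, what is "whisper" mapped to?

noyvkxc

What's happening: move the first character to the end, then shift every letter 6 places forward in the alphabet (wrapping around).
Working it through for "whisper": intermediate "hisperw", final "noyvkxc".
(Check on "enclave": → "nclavee" → "tirgbkk" ✓)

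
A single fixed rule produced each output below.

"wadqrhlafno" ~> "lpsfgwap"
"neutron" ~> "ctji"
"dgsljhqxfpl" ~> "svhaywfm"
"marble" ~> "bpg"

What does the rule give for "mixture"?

bxmi

In each case the input is transformed by: delete the last 3 characters, then shift every letter 11 places backward in the alphabet (wrapping around).
"mixture" → "mixt" → "bxmi".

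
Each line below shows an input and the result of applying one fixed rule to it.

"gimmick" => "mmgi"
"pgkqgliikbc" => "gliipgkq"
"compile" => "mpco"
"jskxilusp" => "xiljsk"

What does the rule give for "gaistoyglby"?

Rule — delete the last 3 characters, then swap the front and back halves of the string.
"gaistoyglby" → "gaistoyg" → "toyggais".

toyggais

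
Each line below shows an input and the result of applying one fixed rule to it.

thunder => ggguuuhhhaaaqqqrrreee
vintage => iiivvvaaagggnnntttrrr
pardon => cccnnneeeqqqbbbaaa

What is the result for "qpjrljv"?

What's happening: shift every letter 13 places forward in the alphabet (wrapping around) — i.e. ROT13, then repeat every character 3 times.
"qpjrljv" → "dcweywi" → "dddcccwwweeeyyywwwiii".

dddcccwwweeeyyywwwiii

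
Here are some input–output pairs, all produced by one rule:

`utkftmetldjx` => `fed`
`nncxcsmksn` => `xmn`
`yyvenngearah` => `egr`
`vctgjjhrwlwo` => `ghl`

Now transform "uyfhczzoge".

The rule is to delete the first 3 characters, then keep one character in every 3, starting at position 1 (positions 1st, 4th, 7th, ...).
On "uyfhczzoge" that produces "hze".

hze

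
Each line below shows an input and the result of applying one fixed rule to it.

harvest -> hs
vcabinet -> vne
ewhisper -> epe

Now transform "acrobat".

The transformation: swap each adjacent pair of characters (1↔2, 3↔4, ...), then keep one character in every 3, starting at position 2 (positions 2nd, 5th, 8th, ...).
"acrobat" → "caorabt" → "aa".

aa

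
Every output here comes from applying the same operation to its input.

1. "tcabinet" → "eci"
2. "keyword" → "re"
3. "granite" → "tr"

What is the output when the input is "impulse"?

The pattern: move the last 3 characters to the front (rotate right by 3), then keep one character in every 3, starting at position 2 (positions 2nd, 5th, 8th, ...).
For "impulse", step one produces "lseimpu"; step two turns that into "sm".

sm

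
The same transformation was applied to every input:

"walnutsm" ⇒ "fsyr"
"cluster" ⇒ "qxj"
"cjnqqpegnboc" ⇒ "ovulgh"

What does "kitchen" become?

nhj

The rule is to shift every letter 5 places forward in the alphabet (wrapping around), then keep every other character starting from the second (positions 2nd, 4th, 6th, ...).
For "kitchen" the result is "nhj".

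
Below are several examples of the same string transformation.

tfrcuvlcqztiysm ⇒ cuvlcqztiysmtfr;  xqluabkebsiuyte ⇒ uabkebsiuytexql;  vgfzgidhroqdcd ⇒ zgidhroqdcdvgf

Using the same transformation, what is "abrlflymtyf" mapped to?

What's happening: move the first 3 characters to the end (rotate left by 3).
"abrlflymtyf" → "lflymtyfabr".

lflymtyfabr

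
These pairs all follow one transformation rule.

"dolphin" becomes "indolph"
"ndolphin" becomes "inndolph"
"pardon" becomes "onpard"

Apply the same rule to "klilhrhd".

hdklilhr

In each case the input is transformed by: move the last 2 characters to the front (rotate right by 2).
On "klilhrhd" that produces "hdklilhr".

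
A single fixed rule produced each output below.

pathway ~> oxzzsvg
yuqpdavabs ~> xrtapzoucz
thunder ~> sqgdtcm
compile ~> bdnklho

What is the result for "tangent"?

Rule — take characters alternately from the front and the back (1st, last, 2nd, 2nd-last, ...), then shift every letter 1 place backward in the alphabet (wrapping around).
For "tangent", step one produces "ttanneg"; step two turns that into "sszmmdf".

sszmmdf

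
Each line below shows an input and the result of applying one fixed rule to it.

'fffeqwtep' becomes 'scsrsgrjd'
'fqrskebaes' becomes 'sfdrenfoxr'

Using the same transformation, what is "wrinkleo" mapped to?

What's happening: shift every letter 13 places forward in the alphabet (wrapping around) — i.e. ROT13, then take characters alternately from the front and the back (1st, last, 2nd, 2nd-last, ...).
On "wrinkleo" that produces "jbervyax".

jbervyax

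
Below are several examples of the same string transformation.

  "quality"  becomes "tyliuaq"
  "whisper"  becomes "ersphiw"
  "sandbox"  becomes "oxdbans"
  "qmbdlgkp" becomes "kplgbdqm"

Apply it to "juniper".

Each output is the input with this applied: reverse the string, then swap each adjacent pair of characters (1↔2, 3↔4, ...).
For "juniper", step one produces "repinuj"; step two turns that into "eripunj".
(Check on "whisper": → "repsihw" → "ersphiw" ✓)

eripunj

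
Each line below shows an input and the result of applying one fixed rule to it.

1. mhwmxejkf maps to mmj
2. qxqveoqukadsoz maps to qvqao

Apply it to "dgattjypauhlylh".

In each case the input is transformed by: keep one character in every 3, starting at position 1 (positions 1st, 4th, 7th, ...).
So "dgattjypauhlylh" becomes "dtyuy".

dtyuy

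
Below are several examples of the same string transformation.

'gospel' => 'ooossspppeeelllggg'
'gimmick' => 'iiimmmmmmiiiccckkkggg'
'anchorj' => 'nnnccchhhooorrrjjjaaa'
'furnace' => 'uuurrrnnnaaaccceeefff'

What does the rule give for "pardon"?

In each case the input is transformed by: repeat every character 3 times, then move the first 3 characters to the end (rotate left by 3).
Working it through for "pardon": intermediate "pppaaarrrdddooonnn", final "aaarrrdddooonnnppp".

aaarrrdddooonnnppp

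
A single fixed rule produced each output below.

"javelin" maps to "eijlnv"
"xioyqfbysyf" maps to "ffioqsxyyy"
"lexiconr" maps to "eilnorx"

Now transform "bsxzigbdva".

bbdgisvxz

The pattern: sort the characters into alphabetical order, then delete the first character.
Applying both steps to "bsxzigbdva": "abbdgisvxz", then "bbdgisvxz".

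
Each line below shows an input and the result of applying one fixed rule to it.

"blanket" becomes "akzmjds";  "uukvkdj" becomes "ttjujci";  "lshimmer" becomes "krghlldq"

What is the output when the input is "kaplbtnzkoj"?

jzokasmyjni

The rule is to shift every letter 1 place backward in the alphabet (wrapping around).
Doing the same to "kaplbtnzkoj": "jzokasmyjni".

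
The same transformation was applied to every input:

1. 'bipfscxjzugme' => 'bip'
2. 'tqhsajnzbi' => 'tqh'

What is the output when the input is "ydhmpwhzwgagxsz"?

ydh

In each case the input is transformed by: keep only the first 3 characters.
"ydhmpwhzwgagxsz" → "ydh".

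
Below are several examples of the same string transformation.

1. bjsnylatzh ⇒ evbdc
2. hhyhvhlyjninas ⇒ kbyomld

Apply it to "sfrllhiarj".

In each case the input is transformed by: keep every other character starting from the first (positions 1st, 3rd, 5th, ...), then shift every letter 3 places forward in the alphabet (wrapping around).
Applying both steps to "sfrllhiarj": "srlir", then "vuolu".

vuolu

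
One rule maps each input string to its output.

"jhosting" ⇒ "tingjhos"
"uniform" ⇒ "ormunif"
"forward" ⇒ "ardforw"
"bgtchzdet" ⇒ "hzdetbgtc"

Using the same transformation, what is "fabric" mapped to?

In each case the input is transformed by: move the first 3 characters to the end (rotate left by 3), then move the first character to the end.
Applying both steps to "fabric": "ricfab", then "icfabr".

icfabr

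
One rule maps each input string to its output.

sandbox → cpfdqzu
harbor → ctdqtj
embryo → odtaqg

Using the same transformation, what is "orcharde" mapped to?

In each case the input is transformed by: shift every letter 2 places forward in the alphabet (wrapping around), then move the first character to the end.
For "orcharde", step one produces "qtejctfg"; step two turns that into "tejctfgq".

tejctfgq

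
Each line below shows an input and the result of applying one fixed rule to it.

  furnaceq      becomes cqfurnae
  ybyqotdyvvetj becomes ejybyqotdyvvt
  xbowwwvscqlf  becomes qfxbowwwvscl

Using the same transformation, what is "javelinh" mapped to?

ihjaveln

The transformation: move the last 2 characters to the front (rotate right by 2), then swap the first and last characters.
On "javelinh": the first step gives "nhjaveli", and the second then gives "ihjaveln".
(Check on "furnaceq": → "eqfurnac" → "cqfurnae" ✓)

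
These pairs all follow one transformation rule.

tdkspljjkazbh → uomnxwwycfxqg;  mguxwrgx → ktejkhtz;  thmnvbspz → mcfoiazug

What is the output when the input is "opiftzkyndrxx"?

kkeqalxmgsvcb

The transformation: reverse the string, then shift every letter 13 places forward in the alphabet (wrapping around) — i.e. ROT13.
Starting from "opiftzkyndrxx": after the first operation, "xxrdnykztfipo"; after the second, "kkeqalxmgsvcb".
(Check on "mguxwrgx": → "xgrwxugm" → "ktejkhtz" ✓)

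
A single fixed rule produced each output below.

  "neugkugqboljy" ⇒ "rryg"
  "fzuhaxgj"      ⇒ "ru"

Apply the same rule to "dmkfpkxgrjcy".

hhov

What's happening: shift every letter 3 places backward in the alphabet (wrapping around), then keep one character in every 3, starting at position 3 (positions 3rd, 6th, 9th, ...).
Applying both steps to "dmkfpkxgrjcy": "ajhcmhudogzv", then "hhov".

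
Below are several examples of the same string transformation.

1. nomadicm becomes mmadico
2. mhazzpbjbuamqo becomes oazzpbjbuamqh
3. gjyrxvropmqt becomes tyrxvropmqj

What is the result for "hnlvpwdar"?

What's happening: delete the first character, then swap the first and last characters.
Working it through for "hnlvpwdar": intermediate "nlvpwdar", final "rlvpwdan".

rlvpwdan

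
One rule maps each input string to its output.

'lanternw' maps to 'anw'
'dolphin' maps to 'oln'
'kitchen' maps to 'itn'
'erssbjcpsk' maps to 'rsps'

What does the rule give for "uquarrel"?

qul

Looking at the pairs, the operation is to swap each adjacent pair of characters (1↔2, 3↔4, ...), then keep one character in every 3, starting at position 1 (positions 1st, 4th, 7th, ...).
Applying that to "uquarrel" gives "qul".
(Check on "dolphin": → "odplihn" → "oln" ✓)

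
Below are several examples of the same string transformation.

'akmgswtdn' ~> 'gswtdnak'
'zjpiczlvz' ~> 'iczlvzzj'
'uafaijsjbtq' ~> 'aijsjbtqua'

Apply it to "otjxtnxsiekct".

What's happening: move the first 3 characters to the end (rotate left by 3), then delete the last character.
So "otjxtnxsiekct" becomes "xtnxsiekctot".

xtnxsiekctot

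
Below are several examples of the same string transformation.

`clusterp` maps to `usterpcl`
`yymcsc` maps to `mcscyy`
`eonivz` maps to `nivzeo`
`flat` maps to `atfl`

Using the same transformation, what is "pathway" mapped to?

thwaypa

The rule is to move the first 2 characters to the end (rotate left by 2).
Applying that to "pathway" gives "thwaypa".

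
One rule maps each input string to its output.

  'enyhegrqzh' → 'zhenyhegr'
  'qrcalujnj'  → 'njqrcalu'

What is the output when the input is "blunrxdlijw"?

The pattern: move the last 2 characters to the front (rotate right by 2), then delete the last character.
For "blunrxdlijw", step one produces "jwblunrxdli"; step two turns that into "jwblunrxdl".

jwblunrxdl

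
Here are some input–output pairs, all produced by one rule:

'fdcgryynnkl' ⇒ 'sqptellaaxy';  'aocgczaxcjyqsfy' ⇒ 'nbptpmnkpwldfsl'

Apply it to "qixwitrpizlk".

dvkjvgecvmyx

Looking at the pairs, the operation is to shift every letter 13 places forward in the alphabet (wrapping around) — i.e. ROT13.
So "qixwitrpizlk" becomes "dvkjvgecvmyx".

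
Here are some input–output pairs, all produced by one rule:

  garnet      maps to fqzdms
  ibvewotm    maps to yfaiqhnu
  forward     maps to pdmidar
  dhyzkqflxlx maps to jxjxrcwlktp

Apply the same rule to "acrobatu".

gfmnadom

Looking at the pairs, the operation is to shift every letter 12 places forward in the alphabet (wrapping around), then reverse the string.
On "acrobatu" that produces "gfmnadom".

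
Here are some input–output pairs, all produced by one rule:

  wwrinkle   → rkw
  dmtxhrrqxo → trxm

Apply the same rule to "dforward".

The rule is to move the first 2 characters to the end (rotate left by 2), then keep one character in every 3, starting at position 1 (positions 1st, 4th, 7th, ...).
So "dforward" becomes "oad".

oad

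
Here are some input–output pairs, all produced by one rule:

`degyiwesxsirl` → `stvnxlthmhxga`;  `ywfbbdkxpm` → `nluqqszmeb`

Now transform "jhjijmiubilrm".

The pattern: shift every letter 11 places backward in the alphabet (wrapping around).
For "jhjijmiubilrm" the result is "ywyxybxjqxagb".

ywyxybxjqxagb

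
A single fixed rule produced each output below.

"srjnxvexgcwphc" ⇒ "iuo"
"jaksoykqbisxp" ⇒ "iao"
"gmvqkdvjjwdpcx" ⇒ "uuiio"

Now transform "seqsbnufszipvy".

The pattern: shift every letter 1 place backward in the alphabet (wrapping around), then keep only the vowels.
For "seqsbnufszipvy" the result is "aeou".

aeou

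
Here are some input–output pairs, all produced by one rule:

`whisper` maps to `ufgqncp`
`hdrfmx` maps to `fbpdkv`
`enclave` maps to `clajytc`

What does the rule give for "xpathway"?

The transformation: shift every letter 2 places backward in the alphabet (wrapping around).
For "xpathway" the result is "vnyrfuyw".

vnyrfuyw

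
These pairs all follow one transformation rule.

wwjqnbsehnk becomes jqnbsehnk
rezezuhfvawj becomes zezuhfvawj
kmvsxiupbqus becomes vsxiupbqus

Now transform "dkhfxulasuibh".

Each output is the input with this applied: delete the first 2 characters.
So "dkhfxulasuibh" becomes "hfxulasuibh".

hfxulasuibh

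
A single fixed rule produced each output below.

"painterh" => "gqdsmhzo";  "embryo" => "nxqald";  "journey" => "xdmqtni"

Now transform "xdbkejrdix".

whcqidjacw

The rule is to reverse the string, then shift every letter 1 place backward in the alphabet (wrapping around).
Starting from "xdbkejrdix": after the first operation, "xidrjekbdx"; after the second, "whcqidjacw".
(Check on "painterh": → "hretniap" → "gqdsmhzo" ✓)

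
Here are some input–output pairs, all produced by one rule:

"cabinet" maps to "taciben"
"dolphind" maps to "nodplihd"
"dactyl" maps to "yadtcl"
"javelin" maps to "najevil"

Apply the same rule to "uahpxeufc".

cauphexfu

Each output is the input with this applied: swap each adjacent pair of characters (1↔2, 3↔4, ...), then move the last character to the front.
Starting from "uahpxeufc": after the first operation, "auphexfuc"; after the second, "cauphexfu".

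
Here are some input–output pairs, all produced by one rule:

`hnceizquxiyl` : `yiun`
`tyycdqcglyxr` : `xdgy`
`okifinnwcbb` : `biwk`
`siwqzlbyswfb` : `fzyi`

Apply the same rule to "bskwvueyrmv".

vvys

Looking at the pairs, the operation is to keep one character in every 3, starting at position 2 (positions 2nd, 5th, 8th, ...), then swap the first and last characters.
For "bskwvueyrmv", step one produces "svyv"; step two turns that into "vvys".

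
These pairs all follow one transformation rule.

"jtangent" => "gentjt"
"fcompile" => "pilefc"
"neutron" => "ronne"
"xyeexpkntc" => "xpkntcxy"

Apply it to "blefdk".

dkbl

Rule — move the first 2 characters to the end (rotate left by 2), then delete the first 2 characters.
On "blefdk": the first step gives "efdkbl", and the second then gives "dkbl".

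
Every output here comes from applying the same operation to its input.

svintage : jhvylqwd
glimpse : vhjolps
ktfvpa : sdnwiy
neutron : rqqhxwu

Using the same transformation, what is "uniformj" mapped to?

pmxqliru

Rule — move the last 2 characters to the front (rotate right by 2), then shift every letter 3 places forward in the alphabet (wrapping around).
Applying both steps to "uniformj": "mjunifor", then "pmxqliru".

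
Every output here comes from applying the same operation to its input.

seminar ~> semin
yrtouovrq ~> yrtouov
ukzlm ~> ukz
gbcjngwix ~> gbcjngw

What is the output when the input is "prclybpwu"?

prclybp

The pattern: delete the last 2 characters.
Doing the same to "prclybpwu": "prclybp".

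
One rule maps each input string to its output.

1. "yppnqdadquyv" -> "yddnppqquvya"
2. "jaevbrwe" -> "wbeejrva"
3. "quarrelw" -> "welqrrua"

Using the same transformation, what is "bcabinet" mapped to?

What's happening: sort the characters into alphabetical order, then swap the first and last characters.
For "bcabinet", step one produces "abbceint"; step two turns that into "tbbceina".

tbbceina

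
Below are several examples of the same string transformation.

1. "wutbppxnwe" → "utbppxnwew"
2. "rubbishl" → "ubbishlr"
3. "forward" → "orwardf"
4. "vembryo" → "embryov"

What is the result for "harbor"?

What's happening: move the first character to the end.
On "harbor" that produces "arborh".

arborh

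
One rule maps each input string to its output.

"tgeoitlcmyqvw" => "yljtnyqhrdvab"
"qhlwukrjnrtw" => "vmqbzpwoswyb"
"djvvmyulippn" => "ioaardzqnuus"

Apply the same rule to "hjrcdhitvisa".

Looking at the pairs, the operation is to shift every letter 5 places forward in the alphabet (wrapping around).
"hjrcdhitvisa" → "mowhimnyanxf".

mowhimnyanxf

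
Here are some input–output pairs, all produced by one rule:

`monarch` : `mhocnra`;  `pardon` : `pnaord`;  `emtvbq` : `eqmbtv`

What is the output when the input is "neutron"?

The pattern: take characters alternately from the front and the back (1st, last, 2nd, 2nd-last, ...).
Applying that to "neutron" gives "nneourt".

nneourt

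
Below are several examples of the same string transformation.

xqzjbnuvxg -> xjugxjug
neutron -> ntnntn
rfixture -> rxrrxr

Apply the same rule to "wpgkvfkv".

Rule — keep one character in every 3, starting at position 1 (positions 1st, 4th, 7th, ...), then write the whole string twice.
Applying both steps to "wpgkvfkv": "wkk", then "wkkwkk".

wkkwkk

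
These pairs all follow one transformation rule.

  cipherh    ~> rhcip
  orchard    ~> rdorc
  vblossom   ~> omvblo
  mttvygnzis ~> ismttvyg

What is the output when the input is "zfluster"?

erzflu

In each case the input is transformed by: move the last 2 characters to the front (rotate right by 2), then delete the last 2 characters.
"zfluster" → "erzflust" → "erzflu".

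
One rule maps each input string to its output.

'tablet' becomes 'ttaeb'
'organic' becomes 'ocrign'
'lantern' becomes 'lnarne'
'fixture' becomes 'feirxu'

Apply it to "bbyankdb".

bbbdyka

The pattern: take characters alternately from the front and the back (1st, last, 2nd, 2nd-last, ...), then delete the last character.
Applying both steps to "bbyankdb": "bbbdykan", then "bbbdyka".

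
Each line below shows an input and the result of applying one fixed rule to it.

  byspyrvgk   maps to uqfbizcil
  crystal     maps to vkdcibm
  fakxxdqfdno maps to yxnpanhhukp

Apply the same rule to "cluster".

bodcevm

The transformation: reverse the string, then shift every letter 10 places forward in the alphabet (wrapping around).
Applying both steps to "cluster": "retsulc", then "bodcevm".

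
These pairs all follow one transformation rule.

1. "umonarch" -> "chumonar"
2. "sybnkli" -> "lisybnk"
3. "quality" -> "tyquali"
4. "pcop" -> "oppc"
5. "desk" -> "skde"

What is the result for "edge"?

The pattern: move the last 2 characters to the front (rotate right by 2).
So "edge" becomes "geed".

geed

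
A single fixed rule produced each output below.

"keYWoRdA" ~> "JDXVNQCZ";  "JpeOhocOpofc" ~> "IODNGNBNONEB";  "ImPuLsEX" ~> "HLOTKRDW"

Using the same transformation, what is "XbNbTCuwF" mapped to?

Looking at the pairs, the operation is to shift every letter 1 place backward in the alphabet (wrapping around), then convert every letter to uppercase.
Working it through for "XbNbTCuwF": intermediate "WaMaSBtvE", final "WAMASBTVE".

WAMASBTVE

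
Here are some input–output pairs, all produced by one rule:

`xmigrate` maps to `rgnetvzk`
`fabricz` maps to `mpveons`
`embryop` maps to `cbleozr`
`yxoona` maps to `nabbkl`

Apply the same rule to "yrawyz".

The pattern: shift every letter 13 places forward in the alphabet (wrapping around) — i.e. ROT13, then reverse the string.
Working it through for "yrawyz": intermediate "lenjlm", final "mljnel".

mljnel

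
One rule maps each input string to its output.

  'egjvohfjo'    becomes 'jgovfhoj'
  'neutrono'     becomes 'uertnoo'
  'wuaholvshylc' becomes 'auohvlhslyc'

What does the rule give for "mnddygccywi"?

Rule — delete the first character, then swap each adjacent pair of characters (1↔2, 3↔4, ...).
Working it through for "mnddygccywi": intermediate "nddygccywi", final "dnydcgyciw".

dnydcgyciw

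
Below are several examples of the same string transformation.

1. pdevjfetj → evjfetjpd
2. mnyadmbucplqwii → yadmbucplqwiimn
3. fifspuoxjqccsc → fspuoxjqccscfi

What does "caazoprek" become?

The pattern: move the first 2 characters to the end (rotate left by 2).
Doing the same to "caazoprek": "azoprekca".

azoprekca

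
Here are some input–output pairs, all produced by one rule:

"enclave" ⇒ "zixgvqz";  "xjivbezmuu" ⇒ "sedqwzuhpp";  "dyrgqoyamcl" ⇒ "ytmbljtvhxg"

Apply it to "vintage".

qdiovbz

Rule — shift every letter 5 places backward in the alphabet (wrapping around).
So "vintage" becomes "qdiovbz".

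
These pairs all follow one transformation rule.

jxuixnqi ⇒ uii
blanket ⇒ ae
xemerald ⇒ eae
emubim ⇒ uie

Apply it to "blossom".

oo

The pattern: move the first 2 characters to the end (rotate left by 2), then keep only the vowels.
So "blossom" becomes "oo".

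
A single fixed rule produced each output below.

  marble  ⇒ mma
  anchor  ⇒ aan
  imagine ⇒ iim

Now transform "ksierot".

kks

What's happening: double every character, then keep only the first 3 characters.
On "ksierot": the first step gives "kkssiieerroott", and the second then gives "kks".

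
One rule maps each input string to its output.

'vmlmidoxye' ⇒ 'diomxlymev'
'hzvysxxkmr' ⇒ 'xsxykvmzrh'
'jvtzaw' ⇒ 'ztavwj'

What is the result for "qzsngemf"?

Looking at the pairs, the operation is to swap the front and back halves of the string, then take characters alternately from the front and the back (1st, last, 2nd, 2nd-last, ...).
"qzsngemf" → "gnesmzfq".

gnesmzfq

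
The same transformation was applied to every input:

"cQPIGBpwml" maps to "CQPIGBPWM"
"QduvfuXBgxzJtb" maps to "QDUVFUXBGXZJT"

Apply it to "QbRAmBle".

Rule — delete the last character, then convert every letter to uppercase.
Applying both steps to "QbRAmBle": "QbRAmBl", then "QBRAMBL".
(Check on "QduvfuXBgxzJtb": → "QduvfuXBgxzJt" → "QDUVFUXBGXZJT" ✓)

QBRAMBL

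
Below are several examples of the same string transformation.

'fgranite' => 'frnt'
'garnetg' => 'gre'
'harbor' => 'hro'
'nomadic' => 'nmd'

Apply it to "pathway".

ptw

Rule — swap each adjacent pair of characters (1↔2, 3↔4, ...), then keep every other character starting from the second (positions 2nd, 4th, 6th, ...).
Starting from "pathway": after the first operation, "aphtawy"; after the second, "ptw".
(Check on "fgranite": → "gfarinet" → "frnt" ✓)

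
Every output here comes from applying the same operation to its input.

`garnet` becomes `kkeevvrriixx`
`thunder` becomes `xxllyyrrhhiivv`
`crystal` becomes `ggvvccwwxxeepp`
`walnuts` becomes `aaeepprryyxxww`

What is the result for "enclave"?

iirrggppeezzii

The pattern: shift every letter 4 places forward in the alphabet (wrapping around), then double every character.
Working it through for "enclave": intermediate "irgpezi", final "iirrggppeezzii".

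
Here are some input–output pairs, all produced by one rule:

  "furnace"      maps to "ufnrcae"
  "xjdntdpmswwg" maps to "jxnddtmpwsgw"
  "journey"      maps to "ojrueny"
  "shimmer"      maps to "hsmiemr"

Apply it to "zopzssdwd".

The rule is to swap each adjacent pair of characters (1↔2, 3↔4, ...).
"zopzssdwd" → "ozzpsswdd".

ozzpsswdd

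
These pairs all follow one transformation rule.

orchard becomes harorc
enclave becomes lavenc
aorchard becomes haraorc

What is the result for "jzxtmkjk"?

mkjjzxt

In each case the input is transformed by: delete the last character, then move the last 3 characters to the front (rotate right by 3).
"jzxtmkjk" → "mkjjzxt".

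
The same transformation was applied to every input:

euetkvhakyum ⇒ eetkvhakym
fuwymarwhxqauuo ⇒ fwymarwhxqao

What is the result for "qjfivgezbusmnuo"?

qjfivgezbsmno

The pattern: remove every "u".
On "qjfivgezbusmnuo" that produces "qjfivgezbsmno".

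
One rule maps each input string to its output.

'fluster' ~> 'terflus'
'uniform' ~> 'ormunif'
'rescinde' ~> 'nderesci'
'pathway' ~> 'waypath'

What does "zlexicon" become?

Each output is the input with this applied: move the last 3 characters to the front (rotate right by 3).
For "zlexicon" the result is "conzlexi".

conzlexi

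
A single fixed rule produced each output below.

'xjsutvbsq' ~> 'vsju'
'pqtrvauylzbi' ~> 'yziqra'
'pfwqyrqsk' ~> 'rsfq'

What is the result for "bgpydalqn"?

aqgy

The pattern: keep every other character starting from the second (positions 2nd, 4th, 6th, ...), then swap the front and back halves of the string.
Applying both steps to "bgpydalqn": "gyaq", then "aqgy".
(Check on "pqtrvauylzbi": → "qrayzi" → "yziqra" ✓)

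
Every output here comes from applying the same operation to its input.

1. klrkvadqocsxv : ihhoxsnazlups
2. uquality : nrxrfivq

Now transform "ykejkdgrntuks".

The transformation: swap each adjacent pair of characters (1↔2, 3↔4, ...), then shift every letter 3 places backward in the alphabet (wrapping around).
On "ykejkdgrntuks": the first step gives "kyjedkrgtnkus", and the second then gives "hvgbahodqkhrp".
(Check on "klrkvadqocsxv": → "lkkravqdcoxsv" → "ihhoxsnazlups" ✓)

hvgbahodqkhrp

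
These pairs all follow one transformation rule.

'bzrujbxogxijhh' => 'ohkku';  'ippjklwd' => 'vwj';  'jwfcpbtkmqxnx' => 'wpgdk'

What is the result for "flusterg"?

sfe

The pattern: keep one character in every 3, starting at position 1 (positions 1st, 4th, 7th, ...), then shift every letter 13 places forward in the alphabet (wrapping around) — i.e. ROT13.
On "flusterg": the first step gives "fsr", and the second then gives "sfe".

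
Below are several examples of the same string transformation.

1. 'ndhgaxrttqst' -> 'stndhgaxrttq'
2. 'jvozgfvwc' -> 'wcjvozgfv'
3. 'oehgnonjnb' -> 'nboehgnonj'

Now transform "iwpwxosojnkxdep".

epiwpwxosojnkxd

The pattern: move the last 2 characters to the front (rotate right by 2).
Applying that to "iwpwxosojnkxdep" gives "epiwpwxosojnkxd".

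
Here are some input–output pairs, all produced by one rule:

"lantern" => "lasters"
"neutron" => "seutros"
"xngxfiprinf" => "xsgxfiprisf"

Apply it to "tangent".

Each output is the input with this applied: replace every "n" with "s".
So "tangent" becomes "tasgest".

tasgest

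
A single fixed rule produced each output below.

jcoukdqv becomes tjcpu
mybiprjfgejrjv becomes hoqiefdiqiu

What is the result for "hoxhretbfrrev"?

In each case the input is transformed by: delete the first 3 characters, then shift every letter 1 place backward in the alphabet (wrapping around).
"hoxhretbfrrev" → "hretbfrrev" → "gqdsaeqqdu".
(Check on "mybiprjfgejrjv": → "iprjfgejrjv" → "hoqiefdiqiu" ✓)

gqdsaeqqdu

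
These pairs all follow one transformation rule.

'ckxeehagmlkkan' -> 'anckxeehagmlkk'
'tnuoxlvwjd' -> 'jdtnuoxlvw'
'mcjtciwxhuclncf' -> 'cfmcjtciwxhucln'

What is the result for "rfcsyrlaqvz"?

vzrfcsyrlaq

The pattern: move the last 2 characters to the front (rotate right by 2).
Doing the same to "rfcsyrlaqvz": "vzrfcsyrlaq".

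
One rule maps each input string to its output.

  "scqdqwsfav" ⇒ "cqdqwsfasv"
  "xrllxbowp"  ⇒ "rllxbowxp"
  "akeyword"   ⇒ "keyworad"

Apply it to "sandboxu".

andboxsu

The rule is to swap the first and last characters, then move the first character to the end.
For "sandboxu", step one produces "uandboxs"; step two turns that into "andboxsu".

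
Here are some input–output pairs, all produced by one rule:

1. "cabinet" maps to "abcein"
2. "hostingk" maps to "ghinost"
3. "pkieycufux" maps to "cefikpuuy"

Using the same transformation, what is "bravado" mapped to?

aabdrv

Rule — delete the last character, then sort the characters into alphabetical order.
For "bravado", step one produces "bravad"; step two turns that into "aabdrv".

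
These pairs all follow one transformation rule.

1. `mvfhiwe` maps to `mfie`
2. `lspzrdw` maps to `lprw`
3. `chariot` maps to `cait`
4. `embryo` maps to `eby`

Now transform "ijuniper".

The transformation: keep every other character starting from the first (positions 1st, 3rd, 5th, ...).
Doing the same to "ijuniper": "iuie".

iuie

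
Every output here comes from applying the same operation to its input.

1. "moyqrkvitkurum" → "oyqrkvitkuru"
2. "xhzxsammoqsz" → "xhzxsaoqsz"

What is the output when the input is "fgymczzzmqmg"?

fgyczzzqg

In each case the input is transformed by: remove every "m".
So "fgymczzzmqmg" becomes "fgyczzzqg".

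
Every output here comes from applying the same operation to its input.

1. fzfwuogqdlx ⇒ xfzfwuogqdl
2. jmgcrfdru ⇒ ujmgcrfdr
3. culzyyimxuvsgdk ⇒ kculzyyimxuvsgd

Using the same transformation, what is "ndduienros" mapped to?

sndduienro

The rule is to move the last character to the front.
So "ndduienros" becomes "sndduienro".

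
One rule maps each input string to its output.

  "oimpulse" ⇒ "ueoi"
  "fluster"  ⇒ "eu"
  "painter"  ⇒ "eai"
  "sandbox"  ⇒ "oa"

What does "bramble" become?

Looking at the pairs, the operation is to move the first 3 characters to the end (rotate left by 3), then keep only the vowels.
Doing the same to "bramble": "ea".
(Check on "fluster": → "sterflu" → "eu" ✓)

ea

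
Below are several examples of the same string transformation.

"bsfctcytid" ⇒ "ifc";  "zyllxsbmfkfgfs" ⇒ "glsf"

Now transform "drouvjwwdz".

The rule is to keep one character in every 3, starting at position 3 (positions 3rd, 6th, 9th, ...), then move the last character to the front.
Starting from "drouvjwwdz": after the first operation, "ojd"; after the second, "doj".

doj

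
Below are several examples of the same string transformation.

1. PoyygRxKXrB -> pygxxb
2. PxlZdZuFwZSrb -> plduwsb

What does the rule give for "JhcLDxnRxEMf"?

Rule — keep every other character starting from the first (positions 1st, 3rd, 5th, ...), then convert every letter to lowercase.
For "JhcLDxnRxEMf", step one produces "JcDnxM"; step two turns that into "jcdnxm".

jcdnxm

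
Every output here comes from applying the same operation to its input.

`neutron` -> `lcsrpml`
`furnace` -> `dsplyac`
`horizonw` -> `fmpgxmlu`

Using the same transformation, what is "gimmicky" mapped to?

Rule — shift every letter 2 places backward in the alphabet (wrapping around).
So "gimmicky" becomes "egkkgaiw".

egkkgaiw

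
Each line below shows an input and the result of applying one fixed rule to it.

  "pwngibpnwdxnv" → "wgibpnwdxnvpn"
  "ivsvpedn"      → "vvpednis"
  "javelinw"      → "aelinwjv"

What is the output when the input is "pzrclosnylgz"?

Looking at the pairs, the operation is to move the first 2 characters to the end (rotate left by 2), then swap the first and last characters.
On "pzrclosnylgz": the first step gives "rclosnylgzpz", and the second then gives "zclosnylgzpr".

zclosnylgzpr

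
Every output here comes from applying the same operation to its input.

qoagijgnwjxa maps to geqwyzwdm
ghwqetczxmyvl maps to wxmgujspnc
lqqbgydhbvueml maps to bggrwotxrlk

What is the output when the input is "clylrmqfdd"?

Each output is the input with this applied: shift every letter 10 places backward in the alphabet (wrapping around), then delete the last 3 characters.
Starting from "clylrmqfdd": after the first operation, "sbobhcgvtt"; after the second, "sbobhcg".

sbobhcg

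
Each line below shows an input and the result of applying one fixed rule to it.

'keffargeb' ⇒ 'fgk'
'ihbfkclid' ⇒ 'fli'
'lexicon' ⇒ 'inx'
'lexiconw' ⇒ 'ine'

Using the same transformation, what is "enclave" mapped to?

lec

Rule — move the first 3 characters to the end (rotate left by 3), then keep one character in every 3, starting at position 1 (positions 1st, 4th, 7th, ...).
Applying both steps to "enclave": "laveenc", then "lec".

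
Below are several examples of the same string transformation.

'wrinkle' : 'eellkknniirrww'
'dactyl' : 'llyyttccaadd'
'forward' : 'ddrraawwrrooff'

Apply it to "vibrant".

What's happening: double every character, then reverse the string.
On "vibrant": the first step gives "vviibbrraanntt", and the second then gives "ttnnaarrbbiivv".

ttnnaarrbbiivv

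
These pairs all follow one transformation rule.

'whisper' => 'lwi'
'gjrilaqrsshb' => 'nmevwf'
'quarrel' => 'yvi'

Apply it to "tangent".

Looking at the pairs, the operation is to keep every other character starting from the second (positions 2nd, 4th, 6th, ...), then shift every letter 4 places forward in the alphabet (wrapping around).
Starting from "tangent": after the first operation, "agn"; after the second, "ekr".

ekr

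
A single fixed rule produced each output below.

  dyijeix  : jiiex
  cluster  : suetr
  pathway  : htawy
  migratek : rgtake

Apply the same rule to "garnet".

Each output is the input with this applied: delete the first 2 characters, then swap each adjacent pair of characters (1↔2, 3↔4, ...).
Applying both steps to "garnet": "rnet", then "nrte".

nrte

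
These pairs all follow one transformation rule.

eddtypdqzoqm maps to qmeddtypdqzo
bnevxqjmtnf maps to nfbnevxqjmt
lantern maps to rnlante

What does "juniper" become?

erjunip

In each case the input is transformed by: move the last 2 characters to the front (rotate right by 2).
For "juniper" the result is "erjunip".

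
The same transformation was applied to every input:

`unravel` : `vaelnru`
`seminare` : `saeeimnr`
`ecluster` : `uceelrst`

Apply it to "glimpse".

What's happening: sort the characters into alphabetical order, then move the last character to the front.
Starting from "glimpse": after the first operation, "egilmps"; after the second, "segilmp".

segilmp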